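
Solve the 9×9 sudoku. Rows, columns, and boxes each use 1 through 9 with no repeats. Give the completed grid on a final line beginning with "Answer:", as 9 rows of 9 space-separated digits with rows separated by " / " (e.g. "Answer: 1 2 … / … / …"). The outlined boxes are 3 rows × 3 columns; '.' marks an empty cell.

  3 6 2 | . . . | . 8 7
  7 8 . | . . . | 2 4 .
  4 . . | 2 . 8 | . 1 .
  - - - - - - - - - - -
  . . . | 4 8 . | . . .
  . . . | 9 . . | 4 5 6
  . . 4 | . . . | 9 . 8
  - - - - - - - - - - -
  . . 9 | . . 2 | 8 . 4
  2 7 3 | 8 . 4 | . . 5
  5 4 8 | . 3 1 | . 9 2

Step 1. [r3c5∈{5,6,7,9}] across row 3, 7 lands solely at r3c5. So r3c5=7.
Step 2. [r4c3∈{1,5,6,7}] in col 3, 6 fits only at r4c3. So r4c3=6.
Step 3. [r6c1∈{1}] nothing but 1 survives at r6c1 ⇒ r6c1=1.
Step 4. [r7c8∈{3,6,7}] r7c8 is the only open cell in row 7 admitting 3. So r7c8=3.
Step 5. [r3c7∈{3,5,6}] r3c7 is the only open cell in row 3 admitting 6. So r3c7=6.
Step 6. [r9c4∈{6,7}] 6 has one home in row 9: r9c4 ⇒ r9c4=6.
Step 7. [r4c7∈{1,3,7}] across col 7, 3 lands solely at r4c7. So r4c7=3.
Step 8. [r7c5∈{5}] only 5 remains possible at r7c5, so r7c5=5.
Step 9. [r3c2∈{5,9}] r3c2 is the only open cell in box 1 admitting 9, so r3c2=9.
Step 10. [r2c3∈{1,5}] across col 3, 1 lands solely at r2c3. So r2c3=1.
Step 11. [r2c9∈{3,9}] in col 9, 9 fits only at r2c9 ⇒ r2c9=9.
Step 12. [r1c6∈{5,9}] in col 6, 9 fits only at r1c6, so r1c6=9.
Step 13. [r1c4∈{1,5}] across col 4, 1 lands solely at r1c4. So r1c4=1.
Step 14. [r2c5∈{6}] r2c5 is down to just 6 ⇒ r2c5=6.
Step 15. [r6c5∈{2}] r6c5's peers cover all but 2. So r6c5=2.
Step 16. [r6c6∈{3,5,6,7}] r6c6 is the only open cell in row 6 admitting 6, so r6c6=6.
Step 17. [r5c2∈{2,3}] row 5 places 2 nowhere but r5c2 ⇒ r5c2=2.
Step 18. [r5c6∈{3,7}] r5c6 is the only open cell in row 5 admitting 3. So r5c6=3.
Step 19. [r4c6∈{5,7}] col 6 places 7 nowhere but r4c6. So r4c6=7.
Step 20. [r6c4∈{5}] only 5 remains possible at r6c4, so r6c4=5.
Step 21. [r4c2∈{5}] r4c2 has the single candidate 5. So r4c2=5.
Step 22. [r8c5∈{9}] r8c5's peers cover all but 9. So r8c5=9.
Step 23. [r2c6∈{5}] only 5 remains possible at r2c6. So r2c6=5.
Step 24. [r4c1∈{9}] r4c1 has the single candidate 9 ⇒ r4c1=9.
Step 25. [r5c3∈{7}] r5c3 is down to just 7. So r5c3=7.
Step 26. [r6c2∈{3}] r6c2's peers cover all but 3 ⇒ r6c2=3.
Step 27. [r7c4∈{7}] nothing but 7 survives at r7c4. So r7c4=7.
Step 28. [r2c4∈{3}] nothing but 3 survives at r2c4 ⇒ r2c4=3.
Step 29. [r8c7∈{1}] nothing but 1 survives at r8c7 ⇒ r8c7=1.
Step 30. [r4c8∈{2}] r4c8 is down to just 2 ⇒ r4c8=2.
Step 31. [r1c7∈{5}] r1c7's peers cover all but 5. So r1c7=5.
Step 32. [r5c1∈{8}] r5c1's peers cover all but 8. So r5c1=8.
Step 33. [r4c9∈{1}] r4c9 has the single candidate 1. So r4c9=1.
Step 34. [r7c1∈{6}] r7c1 is down to just 6, so r7c1=6.
Step 35. [r9c7∈{7}] only 7 remains possible at r9c7. So r9c7=7.
Step 36. [r8c8∈{6}] r8c8 is down to just 6, so r8c8=6.
Step 37. [r7c2∈{1}] r7c2's peers cover all but 1. So r7c2=1.
Step 38. [r1c5∈{4}] r1c5's peers cover all but 4, so r1c5=4.
Step 39. [r5c5∈{1}] r5c5's peers cover all but 1, so r5c5=1.
Step 40. [r6c8∈{7}] r6c8 is down to just 7 ⇒ r6c8=7.
Step 41. [r3c9∈{3}] r3c9's peers cover all but 3. So r3c9=3.
Step 42. [r3c3∈{5}] nothing but 5 survives at r3c3, so r3c3=5.

Answer: 3 6 2 1 4 9 5 8 7 / 7 8 1 3 6 5 2 4 9 / 4 9 5 2 7 8 6 1 3 / 9 5 6 4 8 7 3 2 1 / 8 2 7 9 1 3 4 5 6 / 1 3 4 5 2 6 9 7 8 / 6 1 9 7 5 2 8 3 4 / 2 7 3 8 9 4 1 6 5 / 5 4 8 6 3 1 7 9 2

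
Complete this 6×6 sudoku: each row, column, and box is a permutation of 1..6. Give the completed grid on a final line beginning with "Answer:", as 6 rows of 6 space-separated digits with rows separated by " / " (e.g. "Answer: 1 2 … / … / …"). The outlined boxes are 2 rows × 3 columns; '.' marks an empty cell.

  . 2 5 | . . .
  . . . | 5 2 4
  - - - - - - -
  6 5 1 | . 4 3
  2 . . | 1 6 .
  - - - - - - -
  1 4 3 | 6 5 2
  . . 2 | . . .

Step 1. [r1c4∈{3}] r1c4's peers cover all but 3, so r1c4=3.
Step 2. [r6c6∈{1}] r6c6 has the single candidate 1, so r6c6=1.
Step 3. [r2c2∈{1,3,6}] in row 2, 1 fits only at r2c2 ⇒ r2c2=1.
Step 4. [r1c5∈{1}] nothing but 1 survives at r1c5 ⇒ r1c5=1.
Step 5. [r6c4∈{4}] nothing but 4 survives at r6c4, so r6c4=4.
Step 6. [r2c1∈{3}] r2c1 is down to just 3 ⇒ r2c1=3.
Step 7. [r6c2∈{6}] r6c2's peers cover all but 6 ⇒ r6c2=6.
Step 8. [r6c5∈{3}] nothing but 3 survives at r6c5. So r6c5=3.
Step 9. [r2c3∈{6}] r2c3's peers cover all but 6. So r2c3=6.
Step 10. [r4c6∈{5}] r4c6 has the single candidate 5, so r4c6=5.
Step 11. [r4c3∈{4}] r4c3 has the single candidate 4. So r4c3=4.
Step 12. [r4c2∈{3}] r4c2 is down to just 3 ⇒ r4c2=3.
Step 13. [r1c1∈{4}] r1c1's peers cover all but 4. So r1c1=4.
Step 14. [r1c6∈{6}] nothing but 6 survives at r1c6 ⇒ r1c6=6.
Step 15. [r3c4∈{2}] r3c4 is down to just 2, so r3c4=2.
Step 16. [r6c1∈{5}] r6c1's peers cover all but 5, so r6c1=5.

Answer: 4 2 5 3 1 6 / 3 1 6 5 2 4 / 6 5 1 2 4 3 / 2 3 4 1 6 5 / 1 4 3 6 5 2 / 5 6 2 4 3 1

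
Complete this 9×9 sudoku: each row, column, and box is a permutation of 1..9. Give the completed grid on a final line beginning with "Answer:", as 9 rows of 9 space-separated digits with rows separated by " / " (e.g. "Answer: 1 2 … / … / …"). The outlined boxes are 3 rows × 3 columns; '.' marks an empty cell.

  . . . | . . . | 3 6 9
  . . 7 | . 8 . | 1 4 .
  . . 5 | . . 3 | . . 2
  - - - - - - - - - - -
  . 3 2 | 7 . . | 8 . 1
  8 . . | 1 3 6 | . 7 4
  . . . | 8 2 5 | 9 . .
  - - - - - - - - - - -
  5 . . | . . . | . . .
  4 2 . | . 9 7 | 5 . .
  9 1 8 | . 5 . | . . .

Step 1. [r6c9∈{3,6}] 6 has one home in box 6: r6c9, so r6c9=6.
Step 2. [r7c6∈{1,2,4,8}] 8 has one home in col 6: r7c6 ⇒ r7c6=8.
Step 3. [r1c6∈{1,2,4}] r1c6 is the only open cell in col 6 admitting 1. So r1c6=1.
Step 4. [r1c3∈{4}] r1c3's peers cover all but 4 ⇒ r1c3=4.
Step 5. [r7c2∈{6,7}] box 7 places 7 nowhere but r7c2. So r7c2=7.
Step 6. [r7c9∈{3}] nothing but 3 survives at r7c9. So r7c9=3.
Step 7. [r9c8∈{2}] r9c8 is down to just 2 ⇒ r9c8=2.
Step 8. [r9c6∈{4}] r9c6's peers cover all but 4. So r9c6=4.
Step 9. [r7c3∈{6}] r7c3's peers cover all but 6 ⇒ r7c3=6.
Step 10. [r3c5∈{4,6,7}] across col 5, 6 lands solely at r3c5, so r3c5=6.
Step 11. [r2c6∈{2,9}] r2c6 is the only open cell in col 6 admitting 2 ⇒ r2c6=2.
Step 12. [r8c4∈{3,6}] row 8 places 6 nowhere but r8c4 ⇒ r8c4=6.
Step 13. [r8c8∈{1,8}] in row 8, 1 fits only at r8c8, so r8c8=1.
Step 14. [r2c2∈{6,9}] col 2 places 6 nowhere but r2c2. So r2c2=6.
Step 15. [r3c2∈{8,9}] r3c2 is the only open cell in box 1 admitting 9. So r3c2=9.
Step 16. [r6c3∈{1}] r6c3 has the single candidate 1, so r6c3=1.
Step 17. [r2c4∈{5,9}] r2c4 is the only open cell in row 2 admitting 9 ⇒ r2c4=9.
Step 18. [r9c9∈{7}] r9c9 has the single candidate 7. So r9c9=7.
Step 19. [r1c4∈{5}] only 5 remains possible at r1c4, so r1c4=5.
Step 20. [r4c6∈{9}] r4c6 is down to just 9. So r4c6=9.
Step 21. [r2c9∈{5}] r2c9's peers cover all but 5 ⇒ r2c9=5.
Step 22. [r4c8∈{5}] r4c8 has the single candidate 5, so r4c8=5.
Step 23. [r5c2∈{5}] nothing but 5 survives at r5c2 ⇒ r5c2=5.
Step 24. [r1c2∈{8}] r1c2's peers cover all but 8, so r1c2=8.
Step 25. [r6c8∈{3}] only 3 remains possible at r6c8. So r6c8=3.
Step 26. [r6c2∈{4}] r6c2's peers cover all but 4, so r6c2=4.
Step 27. [r3c4∈{4}] r3c4 is down to just 4 ⇒ r3c4=4.
Step 28. [r7c5∈{1}] r7c5 is down to just 1 ⇒ r7c5=1.
Step 29. [r4c5∈{4}] nothing but 4 survives at r4c5. So r4c5=4.
Step 30. [r7c4∈{2}] r7c4 has the single candidate 2, so r7c4=2.
Step 31. [r1c1∈{2}] r1c1 is down to just 2 ⇒ r1c1=2.
Step 32. [r8c3∈{3}] r8c3 is down to just 3, so r8c3=3.
Step 33. [r1c5∈{7}] only 7 remains possible at r1c5. So r1c5=7.
Step 34. [r7c7∈{4}] r7c7's peers cover all but 4. So r7c7=4.
Step 35. [r5c3∈{9}] nothing but 9 survives at r5c3, so r5c3=9.
Step 36. [r5c7∈{2}] nothing but 2 survives at r5c7. So r5c7=2.
Step 37. [r3c8∈{8}] r3c8's peers cover all but 8 ⇒ r3c8=8.
Step 38. [r6c1∈{7}] r6c1 has the single candidate 7. So r6c1=7.
Step 39. [r3c7∈{7}] only 7 remains possible at r3c7. So r3c7=7.
Step 40. [r9c4∈{3}] r9c4 has the single candidate 3 ⇒ r9c4=3.
Step 41. [r8c9∈{8}] r8c9's peers cover all but 8, so r8c9=8.
Step 42. [r2c1∈{3}] only 3 remains possible at r2c1. So r2c1=3.
Step 43. [r9c7∈{6}] nothing but 6 survives at r9c7, so r9c7=6.
Step 44. [r4c1∈{6}] nothing but 6 survives at r4c1, so r4c1=6.
Step 45. [r3c1∈{1}] r3c1 is down to just 1. So r3c1=1.
Step 46. [r7c8∈{9}] r7c8's peers cover all but 9. So r7c8=9.

Answer: 2 8 4 5 7 1 3 6 9 / 3 6 7 9 8 2 1 4 5 / 1 9 5 4 6 3 7 8 2 / 6 3 2 7 4 9 8 5 1 / 8 5 9 1 3 6 2 7 4 / 7 4 1 8 2 5 9 3 6 / 5 7 6 2 1 8 4 9 3 / 4 2 3 6 9 7 5 1 8 / 9 1 8 3 5 4 6 2 7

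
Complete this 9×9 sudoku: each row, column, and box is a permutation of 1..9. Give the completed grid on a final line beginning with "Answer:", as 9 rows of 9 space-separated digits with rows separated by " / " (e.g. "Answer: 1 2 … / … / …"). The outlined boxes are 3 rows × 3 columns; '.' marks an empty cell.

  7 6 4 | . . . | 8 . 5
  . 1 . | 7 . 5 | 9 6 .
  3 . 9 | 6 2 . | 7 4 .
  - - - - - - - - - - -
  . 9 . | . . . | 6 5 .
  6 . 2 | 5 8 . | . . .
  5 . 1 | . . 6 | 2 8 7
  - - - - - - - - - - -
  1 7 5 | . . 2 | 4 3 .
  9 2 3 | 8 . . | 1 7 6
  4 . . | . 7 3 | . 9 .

Step 1. [r3c9∈{1}] r3c9 is down to just 1. So r3c9=1.
Step 2. [r2c5∈{3,4}] in row 2, 4 fits only at r2c5 ⇒ r2c5=4.
Step 3. [r2c3∈{8}] nothing but 8 survives at r2c3, so r2c3=8.
Step 4. [r5c6∈{1,4,7,9}] row 5 places 7 nowhere but r5c6. So r5c6=7.
Step 5. [r5c7∈{3}] only 3 remains possible at r5c7. So r5c7=3.
Step 6. [r1c6∈{1,9}] across col 6, 9 lands solely at r1c6. So r1c6=9.
Step 7. [r6c2∈{3,4}] in col 2, 3 fits only at r6c2. So r6c2=3.
Step 8. [r4c9∈{4}] r4c9 is down to just 4, so r4c9=4.
Step 9. [r4c4∈{1,2,3}] in row 4, 2 fits only at r4c4, so r4c4=2.
Step 10. [r7c4∈{9}] nothing but 9 survives at r7c4 ⇒ r7c4=9.
Step 11. [r1c4∈{1,3}] 3 has one home in col 4: r1c4. So r1c4=3.
Step 12. [r9c9∈{2,8}] r9c9 is the only open cell in row 9 admitting 2. So r9c9=2.
Step 13. [r1c5∈{1}] only 1 remains possible at r1c5, so r1c5=1.
Step 14. [r2c1∈{2}] r2c1 is down to just 2. So r2c1=2.
Step 15. [r1c8∈{2}] r1c8's peers cover all but 2. So r1c8=2.
Step 16. [r7c9∈{8}] only 8 remains possible at r7c9 ⇒ r7c9=8.
Step 17. [r6c5∈{9}] nothing but 9 survives at r6c5 ⇒ r6c5=9.
Step 18. [r4c1∈{8}] only 8 remains possible at r4c1. So r4c1=8.
Step 19. [r4c6∈{1}] r4c6 has the single candidate 1 ⇒ r4c6=1.
Step 20. [r4c5∈{3}] r4c5 is down to just 3, so r4c5=3.
Step 21. [r5c9∈{9}] only 9 remains possible at r5c9. So r5c9=9.
Step 22. [r5c2∈{4}] nothing but 4 survives at r5c2. So r5c2=4.
Step 23. [r9c2∈{8}] r9c2's peers cover all but 8. So r9c2=8.
Step 24. [r8c5∈{5}] r8c5 has the single candidate 5, so r8c5=5.
Step 25. [r9c3∈{6}] nothing but 6 survives at r9c3 ⇒ r9c3=6.
Step 26. [r9c7∈{5}] r9c7 is down to just 5 ⇒ r9c7=5.
Step 27. [r3c2∈{5}] r3c2 has the single candidate 5 ⇒ r3c2=5.
Step 28. [r3c6∈{8}] r3c6's peers cover all but 8. So r3c6=8.
Step 29. [r6c4∈{4}] r6c4 is down to just 4 ⇒ r6c4=4.
Step 30. [r8c6∈{4}] nothing but 4 survives at r8c6, so r8c6=4.
Step 31. [r7c5∈{6}] r7c5 has the single candidate 6, so r7c5=6.
Step 32. [r4c3∈{7}] r4c3 is down to just 7. So r4c3=7.
Step 33. [r9c4∈{1}] nothing but 1 survives at r9c4. So r9c4=1.
Step 34. [r5c8∈{1}] r5c8 is down to just 1. So r5c8=1.
Step 35. [r2c9∈{3}] r2c9 has the single candidate 3. So r2c9=3.

Answer: 7 6 4 3 1 9 8 2 5 / 2 1 8 7 4 5 9 6 3 / 3 5 9 6 2 8 7 4 1 / 8 9 7 2 3 1 6 5 4 / 6 4 2 5 8 7 3 1 9 / 5 3 1 4 9 6 2 8 7 / 1 7 5 9 6 2 4 3 8 / 9 2 3 8 5 4 1 7 6 / 4 8 6 1 7 3 5 9 2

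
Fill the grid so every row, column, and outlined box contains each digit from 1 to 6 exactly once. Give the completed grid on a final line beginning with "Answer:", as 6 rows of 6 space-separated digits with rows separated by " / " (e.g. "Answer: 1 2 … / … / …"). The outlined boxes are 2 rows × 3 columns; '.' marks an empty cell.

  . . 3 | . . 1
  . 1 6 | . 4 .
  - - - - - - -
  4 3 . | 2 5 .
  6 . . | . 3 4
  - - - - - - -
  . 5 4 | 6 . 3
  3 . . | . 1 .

Step 1. [r6c3∈{2}] r6c3 has the single candidate 2. So r6c3=2.
Step 2. [r1c4∈{5}] r1c4 is down to just 5, so r1c4=5.
Step 3. [r1c1∈{2}] r1c1's peers cover all but 2 ⇒ r1c1=2.
Step 4. [r3c3∈{1}] r3c3 has the single candidate 1, so r3c3=1.
Step 5. [r5c5∈{2}] r5c5 is down to just 2. So r5c5=2.
Step 6. [r1c2∈{4}] r1c2 is down to just 4. So r1c2=4.
Step 7. [r4c4∈{1}] only 1 remains possible at r4c4 ⇒ r4c4=1.
Step 8. [r2c1∈{5}] r2c1's peers cover all but 5, so r2c1=5.
Step 9. [r1c5∈{6}] r1c5 has the single candidate 6, so r1c5=6.
Step 10. [r3c6∈{6}] r3c6 is down to just 6 ⇒ r3c6=6.
Step 11. [r4c3∈{5}] r4c3's peers cover all but 5, so r4c3=5.
Step 12. [r6c4∈{4}] only 4 remains possible at r6c4. So r6c4=4.
Step 13. [r2c6∈{2}] only 2 remains possible at r2c6 ⇒ r2c6=2.
Step 14. [r6c2∈{6}] r6c2 has the single candidate 6. So r6c2=6.
Step 15. [r5c1∈{1}] r5c1's peers cover all but 1, so r5c1=1.
Step 16. [r2c4∈{3}] r2c4 has the single candidate 3, so r2c4=3.
Step 17. [r6c6∈{5}] only 5 remains possible at r6c6 ⇒ r6c6=5.
Step 18. [r4c2∈{2}] only 2 remains possible at r4c2 ⇒ r4c2=2.

Answer: 2 4 3 5 6 1 / 5 1 6 3 4 2 / 4 3 1 2 5 6 / 6 2 5 1 3 4 / 1 5 4 6 2 3 / 3 6 2 4 1 5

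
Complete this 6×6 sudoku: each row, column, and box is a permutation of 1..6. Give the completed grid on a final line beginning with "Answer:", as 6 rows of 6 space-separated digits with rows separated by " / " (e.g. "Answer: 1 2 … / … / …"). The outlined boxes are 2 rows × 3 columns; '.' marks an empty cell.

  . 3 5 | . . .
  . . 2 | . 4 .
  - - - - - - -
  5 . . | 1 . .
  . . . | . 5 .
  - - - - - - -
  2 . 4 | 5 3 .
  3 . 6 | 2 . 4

Step 1. [r1c4∈{6}] nothing but 6 survives at r1c4. So r1c4=6.
Step 2. [r3c5∈{2,6}] r3c5 is the only open cell in col 5 admitting 6, so r3c5=6.
Step 3. [r5c2∈{1}] nothing but 1 survives at r5c2, so r5c2=1.
Step 4. [r4c4∈{3,4}] in col 4, 4 fits only at r4c4, so r4c4=4.
Step 5. [r2c6∈{1,3,5}] row 2 places 5 nowhere but r2c6. So r2c6=5.
Step 6. [r1c6∈{1,2}] 1 has one home in col 6: r1c6, so r1c6=1.
Step 7. [r4c3∈{1,3}] r4c3 is the only open cell in col 3 admitting 1, so r4c3=1.
Step 8. [r4c1∈{6}] r4c1 is down to just 6, so r4c1=6.
Step 9. [r4c6∈{2,3}] row 4 places 3 nowhere but r4c6. So r4c6=3.
Step 10. [r4c2∈{2}] r4c2's peers cover all but 2. So r4c2=2.
Step 11. [r6c5∈{1}] r6c5 is down to just 1. So r6c5=1.
Step 12. [r3c3∈{3}] r3c3 is down to just 3 ⇒ r3c3=3.
Step 13. [r1c5∈{2}] r1c5's peers cover all but 2, so r1c5=2.
Step 14. [r5c6∈{6}] r5c6 has the single candidate 6 ⇒ r5c6=6.
Step 15. [r2c4∈{3}] r2c4 is down to just 3. So r2c4=3.
Step 16. [r2c1∈{1}] r2c1's peers cover all but 1. So r2c1=1.
Step 17. [r6c2∈{5}] r6c2 has the single candidate 5 ⇒ r6c2=5.
Step 18. [r3c2∈{4}] r3c2 has the single candidate 4, so r3c2=4.
Step 19. [r2c2∈{6}] r2c2's peers cover all but 6. So r2c2=6.
Step 20. [r3c6∈{2}] nothing but 2 survives at r3c6, so r3c6=2.
Step 21. [r1c1∈{4}] r1c1 has the single candidate 4 ⇒ r1c1=4.

Answer: 4 3 5 6 2 1 / 1 6 2 3 4 5 / 5 4 3 1 6 2 / 6 2 1 4 5 3 / 2 1 4 5 3 6 / 3 5 6 2 1 4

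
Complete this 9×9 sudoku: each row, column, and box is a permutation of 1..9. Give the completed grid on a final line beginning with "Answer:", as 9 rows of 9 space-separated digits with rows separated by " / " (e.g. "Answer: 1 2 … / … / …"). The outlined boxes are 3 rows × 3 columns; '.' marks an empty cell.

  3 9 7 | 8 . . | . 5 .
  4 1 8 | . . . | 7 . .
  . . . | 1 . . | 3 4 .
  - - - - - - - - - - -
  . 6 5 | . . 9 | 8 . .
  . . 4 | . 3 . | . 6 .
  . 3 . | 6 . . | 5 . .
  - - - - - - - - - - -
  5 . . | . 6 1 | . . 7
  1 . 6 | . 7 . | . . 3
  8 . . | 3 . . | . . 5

Step 1. [r3c3∈{2}] nothing but 2 survives at r3c3. So r3c3=2.
Step 2. [r8c6∈{2,4,5,8}] across box 8, 8 lands solely at r8c6, so r8c6=8.
Step 3. [r8c4∈{2,4,5,9}] r8c4 is the only open cell in row 8 admitting 5, so r8c4=5.
Step 4. [r9c3∈{9}] r9c3 is down to just 9 ⇒ r9c3=9.
Step 5. [r7c4∈{2,4,9}] 9 has one home in box 8: r7c4 ⇒ r7c4=9.
Step 6. [r2c4∈{2}] only 2 remains possible at r2c4 ⇒ r2c4=2.
Step 7. [r4c4∈{4,7}] in col 4, 4 fits only at r4c4 ⇒ r4c4=4.
Step 8. [r2c8∈{9}] only 9 remains possible at r2c8, so r2c8=9.
Step 9. [r8c8∈{2}] nothing but 2 survives at r8c8, so r8c8=2.
Step 10. [r3c6∈{5,6,7}] across row 3, 7 lands solely at r3c6 ⇒ r3c6=7.
Step 11. [r6c6∈{2}] r6c6 is down to just 2 ⇒ r6c6=2.
Step 12. [r2c9∈{6}] r2c9's peers cover all but 6, so r2c9=6.
Step 13. [r9c6∈{4}] r9c6 has the single candidate 4, so r9c6=4.
Step 14. [r6c3∈{1}] r6c3 has the single candidate 1 ⇒ r6c3=1.
Step 15. [r7c2∈{2,4}] across row 7, 2 lands solely at r7c2, so r7c2=2.
Step 16. [r4c5∈{1}] r4c5 has the single candidate 1 ⇒ r4c5=1.
Step 17. [r4c9∈{2}] nothing but 2 survives at r4c9. So r4c9=2.
Step 18. [r4c1∈{7}] r4c1's peers cover all but 7, so r4c1=7.
Step 19. [r1c9∈{1}] r1c9 has the single candidate 1 ⇒ r1c9=1.
Step 20. [r5c9∈{9}] only 9 remains possible at r5c9 ⇒ r5c9=9.
Step 21. [r2c5∈{5}] only 5 remains possible at r2c5. So r2c5=5.
Step 22. [r5c7∈{1}] r5c7 has the single candidate 1. So r5c7=1.
Step 23. [r8c7∈{4,9}] across row 8, 9 lands solely at r8c7 ⇒ r8c7=9.
Step 24. [r8c2∈{4}] r8c2 has the single candidate 4 ⇒ r8c2=4.
Step 25. [r3c2∈{5}] nothing but 5 survives at r3c2 ⇒ r3c2=5.
Step 26. [r7c8∈{8}] only 8 remains possible at r7c8. So r7c8=8.
Step 27. [r5c6∈{5}] nothing but 5 survives at r5c6, so r5c6=5.
Step 28. [r6c9∈{4}] r6c9's peers cover all but 4 ⇒ r6c9=4.
Step 29. [r6c5∈{8}] r6c5 has the single candidate 8, so r6c5=8.
Step 30. [r1c6∈{6}] nothing but 6 survives at r1c6, so r1c6=6.
Step 31. [r1c5∈{4}] only 4 remains possible at r1c5, so r1c5=4.
Step 32. [r3c5∈{9}] nothing but 9 survives at r3c5, so r3c5=9.
Step 33. [r4c8∈{3}] nothing but 3 survives at r4c8. So r4c8=3.
Step 34. [r9c8∈{1}] r9c8 has the single candidate 1. So r9c8=1.
Step 35. [r9c7∈{6}] only 6 remains possible at r9c7. So r9c7=6.
Step 36. [r9c5∈{2}] r9c5 is down to just 2, so r9c5=2.
Step 37. [r5c1∈{2}] r5c1 is down to just 2. So r5c1=2.
Step 38. [r6c8∈{7}] nothing but 7 survives at r6c8. So r6c8=7.
Step 39. [r6c1∈{9}] r6c1 has the single candidate 9 ⇒ r6c1=9.
Step 40. [r2c6∈{3}] r2c6 has the single candidate 3 ⇒ r2c6=3.
Step 41. [r7c7∈{4}] nothing but 4 survives at r7c7, so r7c7=4.
Step 42. [r7c3∈{3}] r7c3 has the single candidate 3 ⇒ r7c3=3.
Step 43. [r5c4∈{7}] only 7 remains possible at r5c4. So r5c4=7.
Step 44. [r9c2∈{7}] nothing but 7 survives at r9c2 ⇒ r9c2=7.
Step 45. [r3c9∈{8}] only 8 remains possible at r3c9. So r3c9=8.
Step 46. [r3c1∈{6}] r3c1's peers cover all but 6 ⇒ r3c1=6.
Step 47. [r1c7∈{2}] r1c7 is down to just 2 ⇒ r1c7=2.
Step 48. [r5c2∈{8}] r5c2's peers cover all but 8, so r5c2=8.

Answer: 3 9 7 8 4 6 2 5 1 / 4 1 8 2 5 3 7 9 6 / 6 5 2 1 9 7 3 4 8 / 7 6 5 4 1 9 8 3 2 / 2 8 4 7 3 5 1 6 9 / 9 3 1 6 8 2 5 7 4 / 5 2 3 9 6 1 4 8 7 / 1 4 6 5 7 8 9 2 3 / 8 7 9 3 2 4 6 1 5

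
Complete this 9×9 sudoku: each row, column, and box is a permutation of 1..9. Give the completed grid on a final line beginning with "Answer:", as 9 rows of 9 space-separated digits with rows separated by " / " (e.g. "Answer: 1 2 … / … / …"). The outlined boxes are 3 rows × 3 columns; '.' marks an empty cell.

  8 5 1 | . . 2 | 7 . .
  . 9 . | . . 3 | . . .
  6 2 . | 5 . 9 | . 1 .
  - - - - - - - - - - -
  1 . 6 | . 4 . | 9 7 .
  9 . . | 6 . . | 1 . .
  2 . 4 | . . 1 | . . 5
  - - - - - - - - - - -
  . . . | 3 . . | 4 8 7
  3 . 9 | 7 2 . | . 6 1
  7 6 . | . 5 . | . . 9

Step 1. [r6c8∈{3}] r6c8 has the single candidate 3, so r6c8=3.
Step 2. [r3c9∈{3,4,8}] across row 3, 4 lands solely at r3c9, so r3c9=4.
Step 3. [r5c6∈{5,7,8}] r5c6 is the only open cell in col 6 admitting 7 ⇒ r5c6=7.
Step 4. [r9c8∈{2}] r9c8 has the single candidate 2 ⇒ r9c8=2.
Step 5. [r2c7∈{2,5,6,8}] in col 7, 2 fits only at r2c7 ⇒ r2c7=2.
Step 6. [r9c4∈{1,4,8}] row 9 places 1 nowhere but r9c4 ⇒ r9c4=1.
Step 7. [r1c5∈{6}] nothing but 6 survives at r1c5, so r1c5=6.
Step 8. [r5c3∈{3,5,8}] in row 5, 5 fits only at r5c3. So r5c3=5.
Step 9. [r4c4∈{2,8}] col 4 places 2 nowhere but r4c4. So r4c4=2.
Step 10. [r4c9∈{8}] r4c9 has the single candidate 8 ⇒ r4c9=8.
Step 11. [r9c3∈{8}] only 8 remains possible at r9c3, so r9c3=8.
Step 12. [r3c7∈{3,8}] col 7 places 8 nowhere but r3c7, so r3c7=8.
Step 13. [r6c4∈{8,9}] r6c4 is the only open cell in col 4 admitting 9, so r6c4=9.
Step 14. [r6c5∈{8}] r6c5's peers cover all but 8. So r6c5=8.
Step 15. [r2c3∈{7}] nothing but 7 survives at r2c3. So r2c3=7.
Step 16. [r5c2∈{3,8}] 8 has one home in row 5: r5c2, so r5c2=8.
Step 17. [r1c4∈{4}] r1c4's peers cover all but 4. So r1c4=4.
Step 18. [r8c2∈{4}] only 4 remains possible at r8c2, so r8c2=4.
Step 19. [r9c7∈{3}] r9c7 has the single candidate 3, so r9c7=3.
Step 20. [r3c3∈{3}] r3c3 is down to just 3. So r3c3=3.
Step 21. [r3c5∈{7}] nothing but 7 survives at r3c5, so r3c5=7.
Step 22. [r7c1∈{5}] only 5 remains possible at r7c1, so r7c1=5.
Step 23. [r7c5∈{9}] only 9 remains possible at r7c5, so r7c5=9.
Step 24. [r6c2∈{7}] nothing but 7 survives at r6c2. So r6c2=7.
Step 25. [r2c5∈{1}] r2c5's peers cover all but 1 ⇒ r2c5=1.
Step 26. [r9c6∈{4}] only 4 remains possible at r9c6. So r9c6=4.
Step 27. [r7c3∈{2}] only 2 remains possible at r7c3, so r7c3=2.
Step 28. [r5c8∈{4}] nothing but 4 survives at r5c8, so r5c8=4.
Step 29. [r5c5∈{3}] r5c5 is down to just 3 ⇒ r5c5=3.
Step 30. [r6c7∈{6}] nothing but 6 survives at r6c7, so r6c7=6.
Step 31. [r7c6∈{6}] r7c6's peers cover all but 6. So r7c6=6.
Step 32. [r8c6∈{8}] only 8 remains possible at r8c6, so r8c6=8.
Step 33. [r4c6∈{5}] r4c6 has the single candidate 5 ⇒ r4c6=5.
Step 34. [r2c8∈{5}] nothing but 5 survives at r2c8. So r2c8=5.
Step 35. [r4c2∈{3}] nothing but 3 survives at r4c2, so r4c2=3.
Step 36. [r5c9∈{2}] only 2 remains possible at r5c9 ⇒ r5c9=2.
Step 37. [r2c1∈{4}] r2c1's peers cover all but 4 ⇒ r2c1=4.
Step 38. [r1c9∈{3}] r1c9's peers cover all but 3, so r1c9=3.
Step 39. [r1c8∈{9}] r1c8 is down to just 9 ⇒ r1c8=9.
Step 40. [r7c2∈{1}] only 1 remains possible at r7c2, so r7c2=1.
Step 41. [r8c7∈{5}] r8c7 is down to just 5 ⇒ r8c7=5.
Step 42. [r2c4∈{8}] r2c4 is down to just 8 ⇒ r2c4=8.
Step 43. [r2c9∈{6}] r2c9 has the single candidate 6 ⇒ r2c9=6.

Answer: 8 5 1 4 6 2 7 9 3 / 4 9 7 8 1 3 2 5 6 / 6 2 3 5 7 9 8 1 4 / 1 3 6 2 4 5 9 7 8 / 9 8 5 6 3 7 1 4 2 / 2 7 4 9 8 1 6 3 5 / 5 1 2 3 9 6 4 8 7 / 3 4 9 7 2 8 5 6 1 / 7 6 8 1 5 4 3 2 9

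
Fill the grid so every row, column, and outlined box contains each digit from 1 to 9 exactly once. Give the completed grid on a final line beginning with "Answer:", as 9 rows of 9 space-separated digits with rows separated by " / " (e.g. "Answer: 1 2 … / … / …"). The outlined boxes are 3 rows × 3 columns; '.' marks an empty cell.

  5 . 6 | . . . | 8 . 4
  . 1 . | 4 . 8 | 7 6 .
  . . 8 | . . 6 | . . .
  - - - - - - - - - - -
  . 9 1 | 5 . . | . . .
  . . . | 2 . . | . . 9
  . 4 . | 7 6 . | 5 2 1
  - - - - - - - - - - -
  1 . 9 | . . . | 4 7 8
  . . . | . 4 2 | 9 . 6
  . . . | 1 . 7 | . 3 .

Step 1. [r6c3∈{3}] r6c3 has the single candidate 3 ⇒ r6c3=3.
Step 2. [r7c2∈{2,3,5,6}] across row 7, 2 lands solely at r7c2, so r7c2=2.
Step 3. [r1c5∈{1,2,3,7,9}] in row 1, 2 fits only at r1c5. So r1c5=2.
Step 4. [r3c5∈{1,3,5,7,9}] in col 5, 7 fits only at r3c5. So r3c5=7.
Step 5. [r3c2∈{3}] nothing but 3 survives at r3c2 ⇒ r3c2=3.
Step 6. [r2c5∈{3,5,9}] box 2 places 5 nowhere but r2c5. So r2c5=5.
Step 7. [r7c5∈{3}] only 3 remains possible at r7c5, so r7c5=3.
Step 8. [r6c1∈{8}] only 8 remains possible at r6c1, so r6c1=8.
Step 9. [r1c6∈{1,3,9}] box 2 places 1 nowhere but r1c6 ⇒ r1c6=1.
Step 10. [r4c1∈{2,6,7}] 2 has one home in row 4: r4c1 ⇒ r4c1=2.
Step 11. [r4c5∈{8}] only 8 remains possible at r4c5. So r4c5=8.
Step 12. [r3c4∈{9}] r3c4 has the single candidate 9, so r3c4=9.
Step 13. [r9c2∈{5,6,8}] r9c2 is the only open cell in row 9 admitting 8 ⇒ r9c2=8.
Step 14. [r5c2∈{5,6,7}] 6 has one home in col 2: r5c2. So r5c2=6.
Step 15. [r8c2∈{5,7}] across col 2, 5 lands solely at r8c2 ⇒ r8c2=5.
Step 16. [r5c7∈{3}] r5c7's peers cover all but 3 ⇒ r5c7=3.
Step 17. [r5c6∈{4}] r5c6's peers cover all but 4 ⇒ r5c6=4.
Step 18. [r9c7∈{2}] r9c7 is down to just 2, so r9c7=2.
Step 19. [r8c3∈{7}] nothing but 7 survives at r8c3 ⇒ r8c3=7.
Step 20. [r3c8∈{1,5}] col 8 places 5 nowhere but r3c8 ⇒ r3c8=5.
Step 21. [r2c3∈{2}] only 2 remains possible at r2c3 ⇒ r2c3=2.
Step 22. [r3c1∈{4}] nothing but 4 survives at r3c1. So r3c1=4.
Step 23. [r5c3∈{5}] nothing but 5 survives at r5c3, so r5c3=5.
Step 24. [r4c6∈{3}] only 3 remains possible at r4c6 ⇒ r4c6=3.
Step 25. [r9c9∈{5}] only 5 remains possible at r9c9. So r9c9=5.
Step 26. [r7c6∈{5}] r7c6 is down to just 5. So r7c6=5.
Step 27. [r4c9∈{7}] only 7 remains possible at r4c9 ⇒ r4c9=7.
Step 28. [r7c4∈{6}] only 6 remains possible at r7c4, so r7c4=6.
Step 29. [r9c3∈{4}] only 4 remains possible at r9c3. So r9c3=4.
Step 30. [r5c1∈{7}] nothing but 7 survives at r5c1, so r5c1=7.
Step 31. [r5c5∈{1}] only 1 remains possible at r5c5 ⇒ r5c5=1.
Step 32. [r8c8∈{1}] r8c8 is down to just 1. So r8c8=1.
Step 33. [r1c2∈{7}] r1c2 is down to just 7 ⇒ r1c2=7.
Step 34. [r6c6∈{9}] r6c6's peers cover all but 9. So r6c6=9.
Step 35. [r2c9∈{3}] nothing but 3 survives at r2c9. So r2c9=3.
Step 36. [r9c1∈{6}] only 6 remains possible at r9c1. So r9c1=6.
Step 37. [r4c7∈{6}] nothing but 6 survives at r4c7. So r4c7=6.
Step 38. [r9c5∈{9}] r9c5 is down to just 9 ⇒ r9c5=9.
Step 39. [r2c1∈{9}] r2c1 has the single candidate 9 ⇒ r2c1=9.
Step 40. [r5c8∈{8}] nothing but 8 survives at r5c8, so r5c8=8.
Step 41. [r3c7∈{1}] r3c7 is down to just 1, so r3c7=1.
Step 42. [r3c9∈{2}] nothing but 2 survives at r3c9 ⇒ r3c9=2.
Step 43. [r8c1∈{3}] only 3 remains possible at r8c1, so r8c1=3.
Step 44. [r1c4∈{3}] only 3 remains possible at r1c4 ⇒ r1c4=3.
Step 45. [r4c8∈{4}] only 4 remains possible at r4c8. So r4c8=4.
Step 46. [r1c8∈{9}] nothing but 9 survives at r1c8, so r1c8=9.
Step 47. [r8c4∈{8}] r8c4's peers cover all but 8. So r8c4=8.

Answer: 5 7 6 3 2 1 8 9 4 / 9 1 2 4 5 8 7 6 3 / 4 3 8 9 7 6 1 5 2 / 2 9 1 5 8 3 6 4 7 / 7 6 5 2 1 4 3 8 9 / 8 4 3 7 6 9 5 2 1 / 1 2 9 6 3 5 4 7 8 / 3 5 7 8 4 2 9 1 6 / 6 8 4 1 9 7 2 3 5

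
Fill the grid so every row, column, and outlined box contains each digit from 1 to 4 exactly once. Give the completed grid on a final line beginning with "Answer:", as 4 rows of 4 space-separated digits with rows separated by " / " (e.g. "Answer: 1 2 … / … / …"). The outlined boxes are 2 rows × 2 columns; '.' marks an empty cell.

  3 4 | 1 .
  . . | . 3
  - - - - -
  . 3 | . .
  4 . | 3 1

Step 1. [r4c2∈{2}] r4c2 has the single candidate 2. So r4c2=2.
Step 2. [r3c4∈{2,4}] 4 has one home in col 4: r3c4, so r3c4=4.
Step 3. [r2c1∈{1,2}] in col 1, 2 fits only at r2c1. So r2c1=2.
Step 4. [r1c4∈{2}] r1c4's peers cover all but 2 ⇒ r1c4=2.
Step 5. [r2c2∈{1}] r2c2 has the single candidate 1. So r2c2=1.
Step 6. [r3c3∈{2}] r3c3 is down to just 2. So r3c3=2.
Step 7. [r2c3∈{4}] r2c3's peers cover all but 4, so r2c3=4.
Step 8. [r3c1∈{1}] r3c1's peers cover all but 1 ⇒ r3c1=1.

Answer: 3 4 1 2 / 2 1 4 3 / 1 3 2 4 / 4 2 3 1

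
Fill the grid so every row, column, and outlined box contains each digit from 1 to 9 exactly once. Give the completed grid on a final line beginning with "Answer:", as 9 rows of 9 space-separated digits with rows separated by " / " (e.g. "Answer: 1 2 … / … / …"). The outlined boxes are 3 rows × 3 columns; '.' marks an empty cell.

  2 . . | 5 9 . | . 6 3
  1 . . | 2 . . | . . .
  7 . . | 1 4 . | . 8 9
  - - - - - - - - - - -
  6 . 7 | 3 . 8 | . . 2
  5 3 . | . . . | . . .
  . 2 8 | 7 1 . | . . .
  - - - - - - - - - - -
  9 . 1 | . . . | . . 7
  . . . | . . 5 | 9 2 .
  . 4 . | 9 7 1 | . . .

Step 1. [r2c5∈{3,6,8}] r2c5 is the only open cell in box 2 admitting 8. So r2c5=8.
Step 2. [r6c1∈{4}] r6c1's peers cover all but 4. So r6c1=4.
Step 3. [r8c9∈{1,4,6,8}] in row 8, 1 fits only at r8c9 ⇒ r8c9=1.
Step 4. [r8c4∈{4,6,8}] r8c4 is the only open cell in row 8 admitting 4. So r8c4=4.
Step 5. [r5c4∈{6}] r5c4 is down to just 6 ⇒ r5c4=6.
Step 6. [r5c6∈{2,4,9}] across col 6, 4 lands solely at r5c6, so r5c6=4.
Step 7. [r2c9∈{4,5}] r2c9 is the only open cell in col 9 admitting 4, so r2c9=4.
Step 8. [r1c7∈{1,7}] r1c7 is the only open cell in row 1 admitting 1. So r1c7=1.
Step 9. [r5c8∈{1,7,9}] 1 has one home in row 5: r5c8. So r5c8=1.
Step 10. [r9c3∈{2,3,5,6}] in row 9, 2 fits only at r9c3 ⇒ r9c3=2.
Step 11. [r7c2∈{5,6,8}] 5 has one home in box 7: r7c2. So r7c2=5.
Step 12. [r3c2∈{6}] r3c2's peers cover all but 6 ⇒ r3c2=6.
Step 13. [r3c6∈{3}] r3c6 is down to just 3. So r3c6=3.
Step 14. [r2c3∈{3,5,9}] across row 2, 3 lands solely at r2c3, so r2c3=3.
Step 15. [r2c8∈{5,7}] in col 8, 7 fits only at r2c8. So r2c8=7.
Step 16. [r2c7∈{5}] r2c7 has the single candidate 5 ⇒ r2c7=5.
Step 17. [r7c6∈{2,6}] in col 6, 2 fits only at r7c6. So r7c6=2.
Step 18. [r5c9∈{8}] r5c9 has the single candidate 8, so r5c9=8.
Step 19. [r4c7∈{4}] r4c7 has the single candidate 4 ⇒ r4c7=4.
Step 20. [r8c3∈{6}] nothing but 6 survives at r8c3. So r8c3=6.
Step 21. [r7c5∈{3,6}] col 5 places 6 nowhere but r7c5 ⇒ r7c5=6.
Step 22. [r7c4∈{8}] r7c4 is down to just 8 ⇒ r7c4=8.
Step 23. [r7c7∈{3}] r7c7's peers cover all but 3 ⇒ r7c7=3.
Step 24. [r9c8∈{5}] r9c8 has the single candidate 5 ⇒ r9c8=5.
Step 25. [r9c7∈{6,8}] col 7 places 8 nowhere but r9c7. So r9c7=8.
Step 26. [r8c1∈{3,8}] 8 has one home in col 1: r8c1 ⇒ r8c1=8.
Step 27. [r4c8∈{9}] r4c8 is down to just 9. So r4c8=9.
Step 28. [r6c9∈{5,6}] across row 6, 5 lands solely at r6c9, so r6c9=5.
Step 29. [r7c8∈{4}] nothing but 4 survives at r7c8, so r7c8=4.
Step 30. [r6c8∈{3}] r6c8's peers cover all but 3 ⇒ r6c8=3.
Step 31. [r4c2∈{1}] r4c2 is down to just 1, so r4c2=1.
Step 32. [r1c6∈{7}] nothing but 7 survives at r1c6, so r1c6=7.
Step 33. [r3c7∈{2}] r3c7 is down to just 2, so r3c7=2.
Step 34. [r6c6∈{9}] r6c6 has the single candidate 9, so r6c6=9.
Step 35. [r6c7∈{6}] r6c7 has the single candidate 6, so r6c7=6.
Step 36. [r8c2∈{7}] r8c2's peers cover all but 7. So r8c2=7.
Step 37. [r5c3∈{9}] r5c3 has the single candidate 9. So r5c3=9.
Step 38. [r3c3∈{5}] nothing but 5 survives at r3c3, so r3c3=5.
Step 39. [r5c7∈{7}] only 7 remains possible at r5c7. So r5c7=7.
Step 40. [r9c9∈{6}] nothing but 6 survives at r9c9, so r9c9=6.
Step 41. [r4c5∈{5}] only 5 remains possible at r4c5, so r4c5=5.
Step 42. [r2c2∈{9}] nothing but 9 survives at r2c2. So r2c2=9.
Step 43. [r8c5∈{3}] only 3 remains possible at r8c5, so r8c5=3.
Step 44. [r1c2∈{8}] r1c2 has the single candidate 8, so r1c2=8.
Step 45. [r9c1∈{3}] nothing but 3 survives at r9c1 ⇒ r9c1=3.
Step 46. [r1c3∈{4}] nothing but 4 survives at r1c3 ⇒ r1c3=4.
Step 47. [r5c5∈{2}] r5c5 has the single candidate 2 ⇒ r5c5=2.
Step 48. [r2c6∈{6}] nothing but 6 survives at r2c6, so r2c6=6.

Answer: 2 8 4 5 9 7 1 6 3 / 1 9 3 2 8 6 5 7 4 / 7 6 5 1 4 3 2 8 9 / 6 1 7 3 5 8 4 9 2 / 5 3 9 6 2 4 7 1 8 / 4 2 8 7 1 9 6 3 5 / 9 5 1 8 6 2 3 4 7 / 8 7 6 4 3 5 9 2 1 / 3 4 2 9 7 1 8 5 6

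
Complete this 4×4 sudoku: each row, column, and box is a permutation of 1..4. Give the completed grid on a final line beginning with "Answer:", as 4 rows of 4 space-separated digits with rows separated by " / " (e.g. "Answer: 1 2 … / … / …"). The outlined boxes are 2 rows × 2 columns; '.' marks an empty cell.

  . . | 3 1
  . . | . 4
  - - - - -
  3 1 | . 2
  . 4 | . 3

Step 1. [r1c2∈{2}] r1c2's peers cover all but 2, so r1c2=2.
Step 2. [r4c1∈{2}] only 2 remains possible at r4c1. So r4c1=2.
Step 3. [r2c2∈{3}] r2c2 is down to just 3 ⇒ r2c2=3.
Step 4. [r1c1∈{4}] r1c1's peers cover all but 4. So r1c1=4.
Step 5. [r2c3∈{2}] r2c3 is down to just 2 ⇒ r2c3=2.
Step 6. [r2c1∈{1}] nothing but 1 survives at r2c1 ⇒ r2c1=1.
Step 7. [r4c3∈{1}] nothing but 1 survives at r4c3. So r4c3=1.
Step 8. [r3c3∈{4}] r3c3's peers cover all but 4, so r3c3=4.

Answer: 4 2 3 1 / 1 3 2 4 / 3 1 4 2 / 2 4 1 3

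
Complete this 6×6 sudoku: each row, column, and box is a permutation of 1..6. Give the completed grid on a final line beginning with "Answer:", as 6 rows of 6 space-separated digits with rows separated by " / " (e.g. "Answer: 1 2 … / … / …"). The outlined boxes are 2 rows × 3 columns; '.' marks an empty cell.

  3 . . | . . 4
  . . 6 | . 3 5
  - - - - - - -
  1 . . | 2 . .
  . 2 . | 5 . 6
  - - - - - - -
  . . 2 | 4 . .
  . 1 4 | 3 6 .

Step 1. [r3c2∈{3,4,5,6}] r3c2 is the only open cell in row 3 admitting 6, so r3c2=6.
Step 2. [r1c3∈{1,5}] in col 3, 1 fits only at r1c3 ⇒ r1c3=1.
Step 3. [r5c5∈{1,5}] r5c5 is the only open cell in col 5 admitting 5. So r5c5=5.
Step 4. [r4c1∈{4}] nothing but 4 survives at r4c1, so r4c1=4.
Step 5. [r3c3∈{3,5}] r3c3 is the only open cell in row 3 admitting 5. So r3c3=5.
Step 6. [r2c4∈{1}] r2c4's peers cover all but 1, so r2c4=1.
Step 7. [r1c2∈{5}] r1c2 has the single candidate 5. So r1c2=5.
Step 8. [r5c1∈{6}] only 6 remains possible at r5c1 ⇒ r5c1=6.
Step 9. [r1c4∈{6}] nothing but 6 survives at r1c4, so r1c4=6.
Step 10. [r4c3∈{3}] r4c3's peers cover all but 3, so r4c3=3.
Step 11. [r6c6∈{2}] nothing but 2 survives at r6c6, so r6c6=2.
Step 12. [r2c2∈{4}] r2c2 is down to just 4, so r2c2=4.
Step 13. [r5c2∈{3}] r5c2 is down to just 3 ⇒ r5c2=3.
Step 14. [r5c6∈{1}] r5c6's peers cover all but 1 ⇒ r5c6=1.
Step 15. [r3c5∈{4}] r3c5 is down to just 4. So r3c5=4.
Step 16. [r2c1∈{2}] r2c1 has the single candidate 2, so r2c1=2.
Step 17. [r3c6∈{3}] r3c6's peers cover all but 3, so r3c6=3.
Step 18. [r4c5∈{1}] r4c5's peers cover all but 1, so r4c5=1.
Step 19. [r6c1∈{5}] nothing but 5 survives at r6c1. So r6c1=5.
Step 20. [r1c5∈{2}] r1c5 is down to just 2, so r1c5=2.

Answer: 3 5 1 6 2 4 / 2 4 6 1 3 5 / 1 6 5 2 4 3 / 4 2 3 5 1 6 / 6 3 2 4 5 1 / 5 1 4 3 6 2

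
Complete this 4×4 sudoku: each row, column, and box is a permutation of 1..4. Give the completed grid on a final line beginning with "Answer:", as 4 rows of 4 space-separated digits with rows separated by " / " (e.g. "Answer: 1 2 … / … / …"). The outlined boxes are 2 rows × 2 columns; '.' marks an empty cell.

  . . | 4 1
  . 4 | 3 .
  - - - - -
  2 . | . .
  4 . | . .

Step 1. [r4c3∈{1,2}] r4c3 is the only open cell in col 3 admitting 2 ⇒ r4c3=2.
Step 2. [r4c2∈{1,3}] row 4 places 1 nowhere but r4c2. So r4c2=1.
Step 3. [r3c2∈{3}] nothing but 3 survives at r3c2. So r3c2=3.
Step 4. [r3c4∈{4}] only 4 remains possible at r3c4 ⇒ r3c4=4.
Step 5. [r2c4∈{2}] r2c4's peers cover all but 2, so r2c4=2.
Step 6. [r3c3∈{1}] r3c3's peers cover all but 1, so r3c3=1.
Step 7. [r2c1∈{1}] nothing but 1 survives at r2c1. So r2c1=1.
Step 8. [r4c4∈{3}] r4c4's peers cover all but 3, so r4c4=3.
Step 9. [r1c1∈{3}] only 3 remains possible at r1c1 ⇒ r1c1=3.
Step 10. [r1c2∈{2}] r1c2 has the single candidate 2. So r1c2=2.

Answer: 3 2 4 1 / 1 4 3 2 / 2 3 1 4 / 4 1 2 3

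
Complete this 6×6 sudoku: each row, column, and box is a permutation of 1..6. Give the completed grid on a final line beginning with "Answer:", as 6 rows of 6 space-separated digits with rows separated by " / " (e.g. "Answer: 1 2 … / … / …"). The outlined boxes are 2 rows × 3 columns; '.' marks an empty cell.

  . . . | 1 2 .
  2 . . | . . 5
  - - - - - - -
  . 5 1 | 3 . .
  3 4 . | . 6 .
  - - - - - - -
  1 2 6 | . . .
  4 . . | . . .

Step 1. [r6c2∈{3}] r6c2 has the single candidate 3 ⇒ r6c2=3.
Step 2. [r3c6∈{2,4}] in row 3, 2 fits only at r3c6, so r3c6=2.
Step 3. [r6c3∈{5}] nothing but 5 survives at r6c3 ⇒ r6c3=5.
Step 4. [r5c5∈{3,4,5}] col 5 places 5 nowhere but r5c5, so r5c5=5.
Step 5. [r2c5∈{3,4}] col 5 places 3 nowhere but r2c5, so r2c5=3.
Step 6. [r1c2∈{6}] r1c2's peers cover all but 6 ⇒ r1c2=6.
Step 7. [r1c6∈{4}] r1c6 has the single candidate 4, so r1c6=4.
Step 8. [r6c6∈{1,6}] col 6 places 6 nowhere but r6c6 ⇒ r6c6=6.
Step 9. [r6c4∈{2}] r6c4 has the single candidate 2, so r6c4=2.
Step 10. [r3c5∈{4}] r3c5 is down to just 4 ⇒ r3c5=4.
Step 11. [r4c4∈{5}] r4c4 is down to just 5. So r4c4=5.
Step 12. [r2c2∈{1}] nothing but 1 survives at r2c2. So r2c2=1.
Step 13. [r3c1∈{6}] only 6 remains possible at r3c1. So r3c1=6.
Step 14. [r2c4∈{6}] r2c4 is down to just 6 ⇒ r2c4=6.
Step 15. [r1c1∈{5}] r1c1's peers cover all but 5, so r1c1=5.
Step 16. [r5c4∈{4}] r5c4 has the single candidate 4, so r5c4=4.
Step 17. [r2c3∈{4}] r2c3 is down to just 4, so r2c3=4.
Step 18. [r4c6∈{1}] r4c6 is down to just 1, so r4c6=1.
Step 19. [r6c5∈{1}] r6c5 is down to just 1, so r6c5=1.
Step 20. [r4c3∈{2}] r4c3's peers cover all but 2, so r4c3=2.
Step 21. [r1c3∈{3}] r1c3 has the single candidate 3, so r1c3=3.
Step 22. [r5c6∈{3}] r5c6 is down to just 3. So r5c6=3.

Answer: 5 6 3 1 2 4 / 2 1 4 6 3 5 / 6 5 1 3 4 2 / 3 4 2 5 6 1 / 1 2 6 4 5 3 / 4 3 5 2 1 6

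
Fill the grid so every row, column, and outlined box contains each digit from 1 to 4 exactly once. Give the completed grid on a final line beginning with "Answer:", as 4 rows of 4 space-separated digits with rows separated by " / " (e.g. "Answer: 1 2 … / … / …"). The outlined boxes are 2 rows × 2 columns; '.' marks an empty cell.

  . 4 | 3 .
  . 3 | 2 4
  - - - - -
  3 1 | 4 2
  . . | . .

Step 1. [r1c4∈{1}] only 1 remains possible at r1c4, so r1c4=1.
Step 2. [r4c2∈{2}] r4c2 is down to just 2, so r4c2=2.
Step 3. [r4c3∈{1}] r4c3 has the single candidate 1. So r4c3=1.
Step 4. [r2c1∈{1}] only 1 remains possible at r2c1, so r2c1=1.
Step 5. [r4c4∈{3}] nothing but 3 survives at r4c4. So r4c4=3.
Step 6. [r1c1∈{2}] r1c1's peers cover all but 2 ⇒ r1c1=2.
Step 7. [r4c1∈{4}] r4c1 has the single candidate 4, so r4c1=4.

Answer: 2 4 3 1 / 1 3 2 4 / 3 1 4 2 / 4 2 1 3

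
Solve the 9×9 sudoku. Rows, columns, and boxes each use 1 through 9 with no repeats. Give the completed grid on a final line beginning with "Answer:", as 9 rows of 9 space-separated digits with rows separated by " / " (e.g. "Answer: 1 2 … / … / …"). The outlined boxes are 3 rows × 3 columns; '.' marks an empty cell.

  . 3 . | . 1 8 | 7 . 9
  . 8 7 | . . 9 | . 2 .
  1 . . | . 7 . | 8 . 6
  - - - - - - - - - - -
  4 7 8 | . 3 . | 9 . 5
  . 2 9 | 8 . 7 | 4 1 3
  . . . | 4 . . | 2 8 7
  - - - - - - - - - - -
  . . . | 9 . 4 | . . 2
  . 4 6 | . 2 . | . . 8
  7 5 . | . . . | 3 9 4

Step 1. [r6c2∈{1,6}] r6c2 is the only open cell in col 2 admitting 6, so r6c2=6.
Step 2. [r5c5∈{5,6}] r5c5 is the only open cell in row 5 admitting 6, so r5c5=6.
Step 3. [r2c4∈{3,5,6}] 3 has one home in row 2: r2c4. So r2c4=3.
Step 4. [r1c1∈{2,5,6}] in col 1, 2 fits only at r1c1 ⇒ r1c1=2.
Step 5. [r6c3∈{1,3,5}] 1 has one home in box 4: r6c3, so r6c3=1.
Step 6. [r6c6∈{5}] nothing but 5 survives at r6c6. So r6c6=5.
Step 7. [r7c8∈{5,6,7}] r7c8 is the only open cell in row 7 admitting 7 ⇒ r7c8=7.
Step 8. [r8c8∈{5}] r8c8 is down to just 5 ⇒ r8c8=5.
Step 9. [r8c7∈{1}] r8c7 is down to just 1. So r8c7=1.
Step 10. [r7c1∈{3,8}] col 1 places 8 nowhere but r7c1. So r7c1=8.
Step 11. [r2c7∈{5}] r2c7 is down to just 5 ⇒ r2c7=5.
Step 12. [r9c6∈{1,6}] 6 has one home in col 6: r9c6 ⇒ r9c6=6.
Step 13. [r3c6∈{2}] only 2 remains possible at r3c6, so r3c6=2.
Step 14. [r1c8∈{4}] r1c8 has the single candidate 4. So r1c8=4.
Step 15. [r3c4∈{5}] only 5 remains possible at r3c4, so r3c4=5.
Step 16. [r6c1∈{3}] r6c1's peers cover all but 3. So r6c1=3.
Step 17. [r4c6∈{1}] r4c6 has the single candidate 1, so r4c6=1.
Step 18. [r7c2∈{1}] nothing but 1 survives at r7c2. So r7c2=1.
Step 19. [r3c3∈{4}] only 4 remains possible at r3c3, so r3c3=4.
Step 20. [r7c5∈{5}] r7c5 has the single candidate 5 ⇒ r7c5=5.
Step 21. [r9c3∈{2}] r9c3's peers cover all but 2. So r9c3=2.
Step 22. [r7c3∈{3}] r7c3 has the single candidate 3 ⇒ r7c3=3.
Step 23. [r1c4∈{6}] r1c4 has the single candidate 6 ⇒ r1c4=6.
Step 24. [r8c1∈{9}] r8c1 has the single candidate 9 ⇒ r8c1=9.
Step 25. [r1c3∈{5}] nothing but 5 survives at r1c3, so r1c3=5.
Step 26. [r8c6∈{3}] r8c6's peers cover all but 3. So r8c6=3.
Step 27. [r6c5∈{9}] r6c5 has the single candidate 9, so r6c5=9.
Step 28. [r9c4∈{1}] nothing but 1 survives at r9c4, so r9c4=1.
Step 29. [r4c4∈{2}] nothing but 2 survives at r4c4. So r4c4=2.
Step 30. [r2c5∈{4}] r2c5 has the single candidate 4, so r2c5=4.
Step 31. [r4c8∈{6}] r4c8's peers cover all but 6. So r4c8=6.
Step 32. [r8c4∈{7}] r8c4 has the single candidate 7. So r8c4=7.
Step 33. [r9c5∈{8}] only 8 remains possible at r9c5, so r9c5=8.
Step 34. [r3c2∈{9}] only 9 remains possible at r3c2 ⇒ r3c2=9.
Step 35. [r2c9∈{1}] only 1 remains possible at r2c9 ⇒ r2c9=1.
Step 36. [r3c8∈{3}] only 3 remains possible at r3c8. So r3c8=3.
Step 37. [r5c1∈{5}] only 5 remains possible at r5c1. So r5c1=5.
Step 38. [r2c1∈{6}] nothing but 6 survives at r2c1, so r2c1=6.
Step 39. [r7c7∈{6}] only 6 remains possible at r7c7 ⇒ r7c7=6.

Answer: 2 3 5 6 1 8 7 4 9 / 6 8 7 3 4 9 5 2 1 / 1 9 4 5 7 2 8 3 6 / 4 7 8 2 3 1 9 6 5 / 5 2 9 8 6 7 4 1 3 / 3 6 1 4 9 5 2 8 7 / 8 1 3 9 5 4 6 7 2 / 9 4 6 7 2 3 1 5 8 / 7 5 2 1 8 6 3 9 4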